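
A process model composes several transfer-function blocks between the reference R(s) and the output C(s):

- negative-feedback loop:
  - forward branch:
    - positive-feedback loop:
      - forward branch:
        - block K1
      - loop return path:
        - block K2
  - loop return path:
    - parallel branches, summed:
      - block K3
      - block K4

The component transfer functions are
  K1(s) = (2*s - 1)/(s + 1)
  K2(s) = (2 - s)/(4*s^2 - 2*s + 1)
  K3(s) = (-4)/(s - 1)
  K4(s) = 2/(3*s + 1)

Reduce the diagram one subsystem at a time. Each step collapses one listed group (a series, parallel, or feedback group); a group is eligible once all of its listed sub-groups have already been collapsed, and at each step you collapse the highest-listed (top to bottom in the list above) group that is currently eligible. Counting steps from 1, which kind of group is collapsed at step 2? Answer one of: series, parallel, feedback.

(1) collapse the loop (K1 forward, K2 return)
(2) parallel reduction of K3, K4
(3) reduce the feedback loop with forward [K1/(1-K1*K2)] and return (K3+K4)
Step 2: parallel.

Hence the answer: parallel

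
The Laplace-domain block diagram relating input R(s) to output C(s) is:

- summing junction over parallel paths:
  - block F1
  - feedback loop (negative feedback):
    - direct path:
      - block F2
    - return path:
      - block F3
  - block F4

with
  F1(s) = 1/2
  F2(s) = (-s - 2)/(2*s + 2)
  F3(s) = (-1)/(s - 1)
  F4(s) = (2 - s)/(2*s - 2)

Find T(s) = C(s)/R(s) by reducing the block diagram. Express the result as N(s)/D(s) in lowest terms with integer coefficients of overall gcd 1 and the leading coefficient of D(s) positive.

Reducing step by step:

(1) close the feedback loop around F2, F3 -> (-s^2 - s + 2)/(2*s^2 + s)
(2) parallel reduction of F1, [F2/(1+F2*F3)], F4, giving the overall T(s)

Answer: (-2*s^3 + 2*s^2 + 7*s - 4)/(4*s^3 - 2*s^2 - 2*s)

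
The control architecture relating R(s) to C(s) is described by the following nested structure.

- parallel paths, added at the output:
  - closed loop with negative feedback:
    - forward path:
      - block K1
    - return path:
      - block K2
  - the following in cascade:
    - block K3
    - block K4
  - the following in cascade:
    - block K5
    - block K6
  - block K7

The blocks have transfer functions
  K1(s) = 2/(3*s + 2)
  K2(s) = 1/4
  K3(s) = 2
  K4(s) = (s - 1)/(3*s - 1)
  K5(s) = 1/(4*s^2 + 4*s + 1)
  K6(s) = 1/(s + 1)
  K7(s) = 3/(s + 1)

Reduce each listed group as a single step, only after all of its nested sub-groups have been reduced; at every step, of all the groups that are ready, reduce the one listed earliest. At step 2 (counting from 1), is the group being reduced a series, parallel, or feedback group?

Step 1 - feedback reduction of K1, K2
Step 2 - multiply K3, K4 (series)
Step 3 - multiply K5, K6 (series)
Step 4 - add [K1/(1+K1*K2)], (K3*K4), (K5*K6), K7 (parallel)
The group at step 2 is a series group.

Hence the answer: series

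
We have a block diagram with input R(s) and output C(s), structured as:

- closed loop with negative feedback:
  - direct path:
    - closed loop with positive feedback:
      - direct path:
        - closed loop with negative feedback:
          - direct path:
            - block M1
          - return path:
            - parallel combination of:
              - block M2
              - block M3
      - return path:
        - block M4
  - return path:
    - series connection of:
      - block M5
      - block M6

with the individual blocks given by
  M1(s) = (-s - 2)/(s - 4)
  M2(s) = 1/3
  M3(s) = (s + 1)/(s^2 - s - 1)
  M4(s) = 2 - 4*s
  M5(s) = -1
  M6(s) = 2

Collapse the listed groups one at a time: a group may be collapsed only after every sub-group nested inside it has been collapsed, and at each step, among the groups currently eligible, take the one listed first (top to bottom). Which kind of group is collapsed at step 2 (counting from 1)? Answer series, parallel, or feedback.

Reducing step by step:

Step 1: parallel reduction of M2, M3
Step 2: feedback reduction of M1, (M2+M3)
Step 3: reduce the feedback loop with forward [M1/(1+M1*(M2+M3))] and return M4
Step 4: cascade M5, M6
Step 5: feedback reduction of [[M1/(1+M1*(M2+M3))]/(1-[M1/(1+M1*(M2+M3))]*M4)], (M5*M6)
At step 2 the group reduced is feedback.

Answer: feedback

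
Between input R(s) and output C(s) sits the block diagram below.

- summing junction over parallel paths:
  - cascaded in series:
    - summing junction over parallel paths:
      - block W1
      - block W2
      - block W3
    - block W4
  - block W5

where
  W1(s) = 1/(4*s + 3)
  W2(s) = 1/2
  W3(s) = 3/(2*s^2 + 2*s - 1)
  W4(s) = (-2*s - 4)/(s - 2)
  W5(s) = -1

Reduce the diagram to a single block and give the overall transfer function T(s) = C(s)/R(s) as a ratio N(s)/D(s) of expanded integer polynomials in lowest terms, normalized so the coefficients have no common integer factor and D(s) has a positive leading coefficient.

Step 1. sum the parallel branches W1, W2, W3 -> (8*s^3 + 18*s^2 + 30*s + 13)/(16*s^3 + 28*s^2 + 4*s - 6)
Step 2. cascade (W1+W2+W3), W4 -> (-8*s^4 - 34*s^3 - 66*s^2 - 73*s - 26)/(8*s^4 - 2*s^3 - 26*s^2 - 7*s + 6)
Step 3. combine ((W1+W2+W3)*W4), W5 in parallel - this is the overall T(s), already in the required normalized form

Answer: (-16*s^4 - 32*s^3 - 40*s^2 - 66*s - 32)/(8*s^4 - 2*s^3 - 26*s^2 - 7*s + 6)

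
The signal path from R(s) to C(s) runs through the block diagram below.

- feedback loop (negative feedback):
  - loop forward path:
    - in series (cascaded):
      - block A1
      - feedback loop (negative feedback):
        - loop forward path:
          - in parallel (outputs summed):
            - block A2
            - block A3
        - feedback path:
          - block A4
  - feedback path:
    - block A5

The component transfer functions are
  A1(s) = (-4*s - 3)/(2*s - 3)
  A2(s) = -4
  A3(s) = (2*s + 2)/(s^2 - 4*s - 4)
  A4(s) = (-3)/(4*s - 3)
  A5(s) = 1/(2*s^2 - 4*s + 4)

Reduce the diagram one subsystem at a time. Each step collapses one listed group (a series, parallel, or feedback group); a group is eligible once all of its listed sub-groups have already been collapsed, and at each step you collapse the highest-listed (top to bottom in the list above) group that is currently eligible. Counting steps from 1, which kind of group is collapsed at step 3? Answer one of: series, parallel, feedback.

(1) combine A2, A3 in parallel
(2) feedback reduction of (A2+A3), A4
(3) multiply A1, [(A2+A3)/(1+(A2+A3)*A4)] (series)
(4) apply the feedback formula to (A1*[(A2+A3)/(1+(A2+A3)*A4)]), A5
At step 3 the group reduced is series.

Answer: series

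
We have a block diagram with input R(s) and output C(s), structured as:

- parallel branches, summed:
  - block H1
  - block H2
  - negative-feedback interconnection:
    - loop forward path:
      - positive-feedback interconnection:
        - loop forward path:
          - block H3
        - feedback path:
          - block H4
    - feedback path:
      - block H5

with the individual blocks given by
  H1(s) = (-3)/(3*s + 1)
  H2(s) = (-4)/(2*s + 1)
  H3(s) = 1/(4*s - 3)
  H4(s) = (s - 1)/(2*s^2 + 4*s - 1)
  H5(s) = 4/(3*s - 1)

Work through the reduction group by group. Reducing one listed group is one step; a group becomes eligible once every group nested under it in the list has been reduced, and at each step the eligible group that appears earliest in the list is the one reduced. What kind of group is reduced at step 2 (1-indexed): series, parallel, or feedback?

Reducing step by step:

[1] close the feedback loop around H3, H4
[2] reduce the feedback loop with forward [H3/(1-H3*H4)] and return H5
[3] sum the parallel branches H1, H2, [[H3/(1-H3*H4)]/(1+[H3/(1-H3*H4)]*H5)]
Step 2 collapses a feedback group.

Answer: feedback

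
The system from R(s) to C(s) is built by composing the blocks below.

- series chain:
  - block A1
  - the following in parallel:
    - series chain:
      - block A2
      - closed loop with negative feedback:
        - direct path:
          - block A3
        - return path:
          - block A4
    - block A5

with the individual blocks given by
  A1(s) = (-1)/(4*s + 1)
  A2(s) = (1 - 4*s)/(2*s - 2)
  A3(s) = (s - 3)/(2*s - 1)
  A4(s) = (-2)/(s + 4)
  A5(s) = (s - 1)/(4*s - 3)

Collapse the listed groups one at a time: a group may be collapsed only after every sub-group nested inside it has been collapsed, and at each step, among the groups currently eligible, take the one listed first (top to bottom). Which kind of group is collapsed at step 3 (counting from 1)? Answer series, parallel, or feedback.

Reducing step by step:

(1) close the feedback loop around A3, A4
(2) multiply A2, [A3/(1+A3*A4)] (series)
(3) sum the parallel branches (A2*[A3/(1+A3*A4)]), A5
(4) multiply A1, ((A2*[A3/(1+A3*A4)])+A5) (series)
At step 3 the group reduced is parallel.

Answer: parallel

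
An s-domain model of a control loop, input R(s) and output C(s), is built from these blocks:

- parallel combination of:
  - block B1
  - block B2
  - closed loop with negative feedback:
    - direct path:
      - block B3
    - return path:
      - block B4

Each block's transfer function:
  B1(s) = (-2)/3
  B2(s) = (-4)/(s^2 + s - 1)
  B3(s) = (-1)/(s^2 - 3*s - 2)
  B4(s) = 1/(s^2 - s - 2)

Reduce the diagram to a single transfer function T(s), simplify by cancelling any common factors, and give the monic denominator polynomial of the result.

Reducing step by step:

1. feedback reduction of B3, B4, giving (-s^2 + s + 2)/(s^4 - 4*s^3 - s^2 + 8*s + 3)
2. add B1, B2, [B3/(1+B3*B4)] (parallel), giving (-2*s^6 + 6*s^5 - 3*s^4 + 26*s^3 - 83*s - 36)/(3*s^6 - 9*s^5 - 18*s^4 + 33*s^3 + 36*s^2 - 15*s - 9)
The result of step 2 is T(s) in lowest terms. Its denominator has leading coefficient 3; dividing the denominator through by 3 makes it monic.

Answer: s^6 - 3*s^5 - 6*s^4 + 11*s^3 + 12*s^2 - 5*s - 3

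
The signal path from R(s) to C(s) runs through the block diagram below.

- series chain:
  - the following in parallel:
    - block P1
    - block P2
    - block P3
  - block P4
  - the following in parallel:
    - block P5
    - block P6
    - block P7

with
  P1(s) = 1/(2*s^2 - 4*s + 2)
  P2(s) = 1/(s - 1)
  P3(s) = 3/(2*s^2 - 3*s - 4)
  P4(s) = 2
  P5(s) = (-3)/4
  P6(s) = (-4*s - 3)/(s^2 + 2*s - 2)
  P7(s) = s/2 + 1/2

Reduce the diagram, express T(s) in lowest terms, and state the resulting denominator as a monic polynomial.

(1) add P1, P2, P3 (parallel), giving (4*s^3 - 2*s^2 - 17*s + 10)/(4*s^4 - 14*s^3 + 8*s^2 + 10*s - 8)
(2) combine P5, P6, P7 in parallel, giving (2*s^3 + 3*s^2 - 22*s - 10)/(4*s^2 + 8*s - 8)
(3) cascade (P1+P2+P3), P4, (P5+P6+P7), giving (8*s^6 + 8*s^5 - 128*s^4 - 27*s^3 + 424*s^2 - 50*s - 100)/(8*s^6 - 12*s^5 - 56*s^4 + 108*s^3 - 8*s^2 - 72*s + 32)
Step 3 gives the fully reduced T(s), with no common factor left to cancel. The denominator's leading coefficient is 8, so divide each of its coefficients by 8 to get the monic form.

Therefore the answer is s^6 - 3*s^5/2 - 7*s^4 + 27*s^3/2 - s^2 - 9*s + 4.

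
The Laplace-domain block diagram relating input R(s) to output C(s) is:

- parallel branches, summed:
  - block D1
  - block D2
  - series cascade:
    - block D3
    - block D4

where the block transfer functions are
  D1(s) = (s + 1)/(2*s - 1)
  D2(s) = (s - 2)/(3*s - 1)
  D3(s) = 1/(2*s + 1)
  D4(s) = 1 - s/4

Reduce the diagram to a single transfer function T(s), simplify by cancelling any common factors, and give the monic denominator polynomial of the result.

Step 1. reduce the series chain D3, D4: (4 - s)/(8*s + 4)
Step 2. parallel reduction of D1, D2, (D3*D4): (34*s^3 + 25*s^2 - 25*s + 8)/(48*s^3 - 16*s^2 - 12*s + 4)
T(s) is the step-2 result (common factors already cancelled). Leading coefficient of the denominator: 48. Divide through by 48 for the monic polynomial.

Therefore the answer is s^3 - s^2/3 - s/4 + 1/12.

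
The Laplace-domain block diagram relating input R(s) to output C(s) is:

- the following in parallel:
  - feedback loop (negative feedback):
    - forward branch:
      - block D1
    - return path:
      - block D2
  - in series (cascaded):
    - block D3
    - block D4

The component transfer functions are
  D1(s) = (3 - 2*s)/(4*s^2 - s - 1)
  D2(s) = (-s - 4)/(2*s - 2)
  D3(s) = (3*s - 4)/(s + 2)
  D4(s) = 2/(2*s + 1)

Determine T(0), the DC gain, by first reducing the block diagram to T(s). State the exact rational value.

The answer is -17/5.

Reasoning:
Step 1 - apply the feedback formula to D1, D2 = (-4*s^2 + 10*s - 6)/(8*s^3 - 8*s^2 + 5*s - 10)
Step 2 - multiply D3, D4 (series) = (6*s - 8)/(2*s^2 + 5*s + 2)
Step 3 - sum the parallel branches [D1/(1+D1*D2)], (D3*D4) = (40*s^4 - 112*s^3 + 124*s^2 - 110*s + 68)/(16*s^5 + 24*s^4 - 14*s^3 - 11*s^2 - 40*s - 20)
That last expression is T(s); at s = 0 only the constant terms survive, so T(0) = 68/(-20) = -17/5.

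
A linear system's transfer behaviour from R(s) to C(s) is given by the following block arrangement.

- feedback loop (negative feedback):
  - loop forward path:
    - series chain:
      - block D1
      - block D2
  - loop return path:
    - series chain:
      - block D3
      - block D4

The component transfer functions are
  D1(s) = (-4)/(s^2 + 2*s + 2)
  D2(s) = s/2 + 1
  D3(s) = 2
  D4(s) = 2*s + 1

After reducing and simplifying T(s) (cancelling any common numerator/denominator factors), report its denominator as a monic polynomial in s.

Answer: s^2 + 18*s/7 + 6/7

Working:
[1] cascade D1, D2 = (-2*s - 4)/(s^2 + 2*s + 2)
[2] combine D3, D4 in series = 4*s + 2
[3] reduce the feedback loop with forward (D1*D2) and return (D3*D4) = (2*s + 4)/(7*s^2 + 18*s + 6)
The result of step 3 is T(s) in lowest terms. Its denominator has leading coefficient 7; dividing the denominator through by 7 makes it monic.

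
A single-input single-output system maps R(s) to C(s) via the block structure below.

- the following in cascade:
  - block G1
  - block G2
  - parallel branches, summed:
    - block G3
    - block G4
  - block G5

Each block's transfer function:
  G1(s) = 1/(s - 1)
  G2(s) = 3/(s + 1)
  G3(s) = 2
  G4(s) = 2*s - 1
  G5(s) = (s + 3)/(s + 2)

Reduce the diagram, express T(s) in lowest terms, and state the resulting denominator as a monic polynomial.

1. parallel reduction of G3, G4: 2*s + 1
2. cascade G1, G2, (G3+G4), G5: (6*s^2 + 21*s + 9)/(s^3 + 2*s^2 - s - 2)
No further cancellation is possible in the step-2 result, so that is T(s). Its denominator is already monic.

Final answer: s^3 + 2*s^2 - s - 2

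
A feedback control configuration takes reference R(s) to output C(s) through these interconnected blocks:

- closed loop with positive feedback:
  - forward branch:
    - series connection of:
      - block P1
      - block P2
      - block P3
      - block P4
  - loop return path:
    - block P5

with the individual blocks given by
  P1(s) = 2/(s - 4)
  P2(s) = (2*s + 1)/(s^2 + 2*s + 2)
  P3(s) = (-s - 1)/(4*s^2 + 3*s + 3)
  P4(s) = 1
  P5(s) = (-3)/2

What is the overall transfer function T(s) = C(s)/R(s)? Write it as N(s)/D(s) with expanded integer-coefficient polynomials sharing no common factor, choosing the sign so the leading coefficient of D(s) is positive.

Reducing step by step:

Step 1 - series reduction of P1, P2, P3, P4 gives (-4*s^2 - 6*s - 2)/(4*s^5 - 5*s^4 - 27*s^3 - 56*s^2 - 42*s - 24)
Step 2 - collapse the loop ((P1*P2*P3*P4) forward, P5 return) - this is the overall T(s), already in the required normalized form

Answer: (-4*s^2 - 6*s - 2)/(4*s^5 - 5*s^4 - 27*s^3 - 62*s^2 - 51*s - 27)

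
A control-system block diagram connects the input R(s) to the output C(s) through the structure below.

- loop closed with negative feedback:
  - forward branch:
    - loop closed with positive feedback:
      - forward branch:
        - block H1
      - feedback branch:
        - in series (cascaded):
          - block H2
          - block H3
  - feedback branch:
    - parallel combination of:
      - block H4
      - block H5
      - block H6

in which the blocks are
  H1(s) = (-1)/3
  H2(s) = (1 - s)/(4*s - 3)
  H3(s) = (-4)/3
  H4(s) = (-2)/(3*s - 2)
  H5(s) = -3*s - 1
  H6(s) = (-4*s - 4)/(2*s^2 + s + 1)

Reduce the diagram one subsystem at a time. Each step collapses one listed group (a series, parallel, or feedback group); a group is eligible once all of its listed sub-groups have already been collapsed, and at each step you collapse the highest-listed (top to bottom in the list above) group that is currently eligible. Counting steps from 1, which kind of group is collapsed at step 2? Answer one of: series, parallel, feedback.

Step 1. cascade H2, H3
Step 2. apply the feedback formula to H1, (H2*H3)
Step 3. parallel reduction of H4, H5, H6
Step 4. feedback reduction of [H1/(1-H1*(H2*H3))], (H4+H5+H6)
Step 2 collapses a feedback group.

Therefore the answer is feedback.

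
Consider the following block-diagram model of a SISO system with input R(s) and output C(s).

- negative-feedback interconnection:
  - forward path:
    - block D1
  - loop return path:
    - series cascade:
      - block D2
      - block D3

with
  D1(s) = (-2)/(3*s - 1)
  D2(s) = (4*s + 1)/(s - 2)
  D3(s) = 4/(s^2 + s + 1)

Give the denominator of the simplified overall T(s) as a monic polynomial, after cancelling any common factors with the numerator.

The answer is s^4 - 4*s^3/3 - 2*s^2/3 - 37*s/3 - 2.

Reasoning:
[1] multiply D2, D3 (series); result (16*s + 4)/(s^3 - s^2 - s - 2)
[2] collapse the loop (D1 forward, (D2*D3) return); result (-2*s^3 + 2*s^2 + 2*s + 4)/(3*s^4 - 4*s^3 - 2*s^2 - 37*s - 6)
The result of step 2 is T(s) in lowest terms. Its denominator has leading coefficient 3; dividing the denominator through by 3 makes it monic.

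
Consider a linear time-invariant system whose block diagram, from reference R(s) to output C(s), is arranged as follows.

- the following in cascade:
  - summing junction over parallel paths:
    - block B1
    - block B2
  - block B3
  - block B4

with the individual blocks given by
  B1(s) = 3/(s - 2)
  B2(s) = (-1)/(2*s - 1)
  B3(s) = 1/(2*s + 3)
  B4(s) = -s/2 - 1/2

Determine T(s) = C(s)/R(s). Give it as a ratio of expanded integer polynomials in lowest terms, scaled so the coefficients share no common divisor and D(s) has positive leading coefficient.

The answer is (-5*s^2 - 4*s + 1)/(8*s^3 - 8*s^2 - 22*s + 12).

Reasoning:
[1] sum the parallel branches B1, B2: (5*s - 1)/(2*s^2 - 5*s + 2)
[2] reduce the series chain (B1+B2), B3, B4: this yields T(s), and no further normalization is needed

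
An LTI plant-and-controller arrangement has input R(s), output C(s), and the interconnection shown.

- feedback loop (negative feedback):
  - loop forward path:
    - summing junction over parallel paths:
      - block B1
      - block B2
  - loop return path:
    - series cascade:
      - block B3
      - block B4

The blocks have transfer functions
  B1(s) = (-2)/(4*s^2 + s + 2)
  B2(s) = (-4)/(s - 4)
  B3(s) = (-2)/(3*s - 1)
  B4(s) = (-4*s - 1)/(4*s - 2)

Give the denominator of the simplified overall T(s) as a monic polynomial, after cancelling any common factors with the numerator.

First reduce the diagram to T(s).

Step 1: reduce the parallel group B1, B2 = (-16*s^2 - 6*s)/(4*s^3 - 15*s^2 - 2*s - 8)
Step 2: series reduction of B3, B4 = (4*s + 1)/(6*s^2 - 5*s + 1)
Step 3: apply the feedback formula to (B1+B2), (B3*B4) = (-96*s^4 + 44*s^3 + 14*s^2 - 6*s)/(24*s^5 - 110*s^4 + 3*s^3 - 93*s^2 + 32*s - 8)
That last expression is T(s), already simplified. Scaling its denominator by 1/24 (the reciprocal of the leading coefficient) yields the monic denominator.

Answer: s^5 - 55*s^4/12 + s^3/8 - 31*s^2/8 + 4*s/3 - 1/3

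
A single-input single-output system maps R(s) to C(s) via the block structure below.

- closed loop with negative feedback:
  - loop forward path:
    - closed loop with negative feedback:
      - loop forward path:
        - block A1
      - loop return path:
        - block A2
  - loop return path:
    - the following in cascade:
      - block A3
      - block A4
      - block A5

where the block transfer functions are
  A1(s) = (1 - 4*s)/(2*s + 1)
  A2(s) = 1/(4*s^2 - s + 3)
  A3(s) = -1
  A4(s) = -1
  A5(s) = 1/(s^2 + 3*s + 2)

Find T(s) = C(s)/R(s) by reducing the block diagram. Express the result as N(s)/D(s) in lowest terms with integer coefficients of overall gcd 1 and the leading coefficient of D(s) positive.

Step 1 - apply the feedback formula to A1, A2 = (-16*s^3 + 8*s^2 - 13*s + 3)/(8*s^3 + 2*s^2 + s + 4)
Step 2 - series reduction of A3, A4, A5 = 1/(s^2 + 3*s + 2)
Step 3 - collapse the loop ([A1/(1+A1*A2)] forward, (A3*A4*A5) return); the result is T(s) itself (integer coefficients, no common factor, positive leading denominator coefficient)

Answer: (-16*s^5 - 40*s^4 - 21*s^3 - 20*s^2 - 17*s + 6)/(8*s^5 + 26*s^4 + 7*s^3 + 19*s^2 + s + 11)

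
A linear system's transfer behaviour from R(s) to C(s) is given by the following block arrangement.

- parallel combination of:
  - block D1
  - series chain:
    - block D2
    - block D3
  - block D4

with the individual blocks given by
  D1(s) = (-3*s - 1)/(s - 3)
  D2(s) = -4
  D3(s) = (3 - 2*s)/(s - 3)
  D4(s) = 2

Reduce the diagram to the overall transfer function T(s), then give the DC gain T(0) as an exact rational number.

Step 1: multiply D2, D3 (series); result (8*s - 12)/(s - 3)
Step 2: parallel reduction of D1, (D2*D3), D4; result (7*s - 19)/(s - 3)
The step-2 result is T(s). Setting s = 0: T(0) = -19/(-3) = 19/3.

Hence the answer: 19/3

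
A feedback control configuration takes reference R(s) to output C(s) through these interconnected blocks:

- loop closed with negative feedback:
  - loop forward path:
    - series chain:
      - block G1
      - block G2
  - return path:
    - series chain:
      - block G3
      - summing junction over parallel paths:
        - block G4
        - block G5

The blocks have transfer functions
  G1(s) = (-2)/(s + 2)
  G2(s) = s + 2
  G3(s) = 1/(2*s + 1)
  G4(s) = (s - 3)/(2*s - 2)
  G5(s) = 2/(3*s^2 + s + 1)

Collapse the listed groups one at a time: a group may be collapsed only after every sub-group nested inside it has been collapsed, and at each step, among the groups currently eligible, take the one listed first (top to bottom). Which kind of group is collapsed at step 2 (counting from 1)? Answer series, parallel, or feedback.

Reducing step by step:

(1) multiply G1, G2 (series)
(2) sum the parallel branches G4, G5
(3) reduce the series chain G3, (G4+G5)
(4) feedback reduction of (G1*G2), (G3*(G4+G5))
Step 2 collapses a parallel group.

Answer: parallel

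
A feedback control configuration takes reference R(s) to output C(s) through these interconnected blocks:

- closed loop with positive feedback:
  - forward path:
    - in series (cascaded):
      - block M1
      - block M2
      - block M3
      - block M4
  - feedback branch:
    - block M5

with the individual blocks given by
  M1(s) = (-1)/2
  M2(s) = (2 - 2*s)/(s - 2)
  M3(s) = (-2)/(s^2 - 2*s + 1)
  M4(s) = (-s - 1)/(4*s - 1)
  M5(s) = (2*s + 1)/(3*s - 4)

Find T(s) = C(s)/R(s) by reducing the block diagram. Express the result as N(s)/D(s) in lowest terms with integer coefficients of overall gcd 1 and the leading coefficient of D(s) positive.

1. series reduction of M1, M2, M3, M4; result (2*s + 2)/(4*s^3 - 13*s^2 + 11*s - 2)
2. close the feedback loop around (M1*M2*M3*M4), M5, which is the overall transfer function T(s) = C(s)/R(s) in lowest terms

Hence the answer: (6*s^2 - 2*s - 8)/(12*s^4 - 55*s^3 + 81*s^2 - 56*s + 6)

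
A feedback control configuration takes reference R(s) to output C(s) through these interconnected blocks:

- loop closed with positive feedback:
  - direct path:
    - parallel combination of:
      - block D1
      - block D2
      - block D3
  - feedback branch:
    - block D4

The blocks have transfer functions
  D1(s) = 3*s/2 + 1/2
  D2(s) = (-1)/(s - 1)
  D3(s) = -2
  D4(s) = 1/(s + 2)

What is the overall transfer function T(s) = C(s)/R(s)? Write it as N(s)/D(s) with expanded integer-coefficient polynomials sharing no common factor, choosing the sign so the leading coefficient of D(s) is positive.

First reduce the diagram to T(s).

1. parallel reduction of D1, D2, D3: (3*s^2 - 6*s + 1)/(2*s - 2)
2. collapse the loop ((D1+D2+D3) forward, D4 return): this yields T(s), and no further normalization is needed

Answer: (-3*s^3 + 11*s - 2)/(s^2 - 8*s + 5)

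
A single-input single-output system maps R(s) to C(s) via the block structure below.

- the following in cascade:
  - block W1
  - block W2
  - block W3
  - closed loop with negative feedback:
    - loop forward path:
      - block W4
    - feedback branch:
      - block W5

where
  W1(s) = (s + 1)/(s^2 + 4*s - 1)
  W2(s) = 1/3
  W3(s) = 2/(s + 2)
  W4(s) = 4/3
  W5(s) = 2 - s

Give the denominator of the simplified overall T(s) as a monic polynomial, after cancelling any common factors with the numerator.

[1] reduce the feedback loop with forward W4 and return W5; result (-4)/(4*s - 11)
[2] series reduction of W1, W2, W3, [W4/(1+W4*W5)]; result (-8*s - 8)/(12*s^4 + 39*s^3 - 114*s^2 - 255*s + 66)
The result of step 2 is T(s) in lowest terms. Its denominator has leading coefficient 12; dividing the denominator through by 12 makes it monic.

Hence the answer: s^4 + 13*s^3/4 - 19*s^2/2 - 85*s/4 + 11/2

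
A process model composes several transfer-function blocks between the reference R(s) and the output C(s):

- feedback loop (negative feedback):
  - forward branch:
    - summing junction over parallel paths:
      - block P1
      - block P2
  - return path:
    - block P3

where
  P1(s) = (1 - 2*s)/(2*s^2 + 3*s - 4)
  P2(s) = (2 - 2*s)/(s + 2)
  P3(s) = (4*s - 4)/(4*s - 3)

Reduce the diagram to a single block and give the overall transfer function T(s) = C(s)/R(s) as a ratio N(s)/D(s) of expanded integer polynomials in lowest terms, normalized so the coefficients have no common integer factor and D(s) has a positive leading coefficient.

Answer: (16*s^4 + 4*s^3 - 56*s^2 + 57*s - 18)/(8*s^4 - 22*s^3 - 47*s^2 + 106*s - 48)

Working:
Step 1: reduce the parallel group P1, P2 = (-4*s^3 - 4*s^2 + 11*s - 6)/(2*s^3 + 7*s^2 + 2*s - 8)
Step 2: feedback reduction of (P1+P2), P3; the result is T(s) itself (integer coefficients, no common factor, positive leading denominator coefficient)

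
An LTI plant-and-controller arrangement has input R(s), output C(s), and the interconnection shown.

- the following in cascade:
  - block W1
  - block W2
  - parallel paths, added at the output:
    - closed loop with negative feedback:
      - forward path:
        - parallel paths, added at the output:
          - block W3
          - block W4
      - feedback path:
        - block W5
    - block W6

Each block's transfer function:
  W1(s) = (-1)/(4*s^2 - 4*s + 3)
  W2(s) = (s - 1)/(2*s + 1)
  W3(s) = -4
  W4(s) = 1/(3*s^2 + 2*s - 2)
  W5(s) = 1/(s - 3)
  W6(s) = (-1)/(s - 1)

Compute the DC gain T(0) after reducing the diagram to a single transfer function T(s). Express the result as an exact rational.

Step 1 - reduce the parallel group W3, W4 gives (-12*s^2 - 8*s + 9)/(3*s^2 + 2*s - 2)
Step 2 - close the feedback loop around (W3+W4), W5 gives (-12*s^3 + 28*s^2 + 33*s - 27)/(3*s^3 - 19*s^2 - 16*s + 15)
Step 3 - parallel reduction of [(W3+W4)/(1+(W3+W4)*W5)], W6 gives (-12*s^4 + 37*s^3 + 24*s^2 - 44*s + 12)/(3*s^4 - 22*s^3 + 3*s^2 + 31*s - 15)
Step 4 - cascade W1, W2, ([(W3+W4)/(1+(W3+W4)*W5)]+W6) gives (12*s^4 - 37*s^3 - 24*s^2 + 44*s - 12)/(24*s^6 - 164*s^5 - 46*s^4 + 155*s^3 - 149*s^2 - 18*s + 45)
DC gain: substitute s = 0 into T(s) from step 4: T(0) = -12/45 = -4/15.

Hence the answer: -4/15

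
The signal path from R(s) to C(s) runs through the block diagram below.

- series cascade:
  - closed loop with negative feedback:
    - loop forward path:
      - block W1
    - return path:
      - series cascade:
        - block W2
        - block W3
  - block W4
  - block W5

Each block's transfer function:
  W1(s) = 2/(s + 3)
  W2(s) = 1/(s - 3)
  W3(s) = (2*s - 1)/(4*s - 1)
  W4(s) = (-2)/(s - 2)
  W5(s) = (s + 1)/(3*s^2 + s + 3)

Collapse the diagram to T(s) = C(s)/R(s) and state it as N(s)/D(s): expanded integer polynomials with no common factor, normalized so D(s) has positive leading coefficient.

Answer: (-16*s^3 + 36*s^2 + 40*s - 12)/(12*s^6 - 23*s^5 - 87*s^4 + 156*s^3 - 61*s^2 + 199*s - 42)

Working:
(1) multiply W2, W3 (series), giving (2*s - 1)/(4*s^2 - 13*s + 3)
(2) reduce the feedback loop with forward W1 and return (W2*W3), giving (8*s^2 - 26*s + 6)/(4*s^3 - s^2 - 32*s + 7)
(3) combine [W1/(1+W1*(W2*W3))], W4, W5 in series, giving the overall T(s)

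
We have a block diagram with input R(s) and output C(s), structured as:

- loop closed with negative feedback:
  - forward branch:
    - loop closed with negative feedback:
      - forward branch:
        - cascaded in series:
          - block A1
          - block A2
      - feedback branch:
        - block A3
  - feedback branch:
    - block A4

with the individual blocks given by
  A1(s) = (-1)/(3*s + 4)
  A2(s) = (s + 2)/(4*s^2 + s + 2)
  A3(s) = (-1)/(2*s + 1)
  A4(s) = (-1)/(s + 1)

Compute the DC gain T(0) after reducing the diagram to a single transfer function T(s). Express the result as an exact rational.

First reduce the diagram to T(s).

1. reduce the series chain A1, A2 = (-s - 2)/(12*s^3 + 19*s^2 + 10*s + 8)
2. collapse the loop ((A1*A2) forward, A3 return) = (-2*s^2 - 5*s - 2)/(24*s^4 + 50*s^3 + 39*s^2 + 27*s + 10)
3. close the feedback loop around [(A1*A2)/(1+(A1*A2)*A3)], A4 = (-2*s^3 - 7*s^2 - 7*s - 2)/(24*s^5 + 74*s^4 + 89*s^3 + 68*s^2 + 42*s + 12)
The step-3 result is T(s). Setting s = 0: T(0) = -2/12 = -1/6.

Answer: -1/6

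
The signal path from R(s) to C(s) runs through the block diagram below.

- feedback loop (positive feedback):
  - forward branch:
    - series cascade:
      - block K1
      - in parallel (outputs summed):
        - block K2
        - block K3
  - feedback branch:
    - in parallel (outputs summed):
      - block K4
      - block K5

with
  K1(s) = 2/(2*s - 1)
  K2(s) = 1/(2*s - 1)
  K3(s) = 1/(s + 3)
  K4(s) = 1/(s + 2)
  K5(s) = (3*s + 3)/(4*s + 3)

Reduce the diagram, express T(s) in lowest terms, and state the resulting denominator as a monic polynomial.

Step 1. sum the parallel branches K2, K3 = (3*s + 2)/(2*s^2 + 5*s - 3)
Step 2. multiply K1, (K2+K3) (series) = (6*s + 4)/(4*s^3 + 8*s^2 - 11*s + 3)
Step 3. sum the parallel branches K4, K5 = (3*s^2 + 13*s + 9)/(4*s^2 + 11*s + 6)
Step 4. feedback reduction of (K1*(K2+K3)), (K4+K5) = (24*s^3 + 82*s^2 + 80*s + 24)/(16*s^5 + 76*s^4 + 50*s^3 - 151*s^2 - 139*s - 18)
Step 4 gives the fully reduced T(s), with no common factor left to cancel. The denominator's leading coefficient is 16, so divide each of its coefficients by 16 to get the monic form.

Answer: s^5 + 19*s^4/4 + 25*s^3/8 - 151*s^2/16 - 139*s/16 - 9/8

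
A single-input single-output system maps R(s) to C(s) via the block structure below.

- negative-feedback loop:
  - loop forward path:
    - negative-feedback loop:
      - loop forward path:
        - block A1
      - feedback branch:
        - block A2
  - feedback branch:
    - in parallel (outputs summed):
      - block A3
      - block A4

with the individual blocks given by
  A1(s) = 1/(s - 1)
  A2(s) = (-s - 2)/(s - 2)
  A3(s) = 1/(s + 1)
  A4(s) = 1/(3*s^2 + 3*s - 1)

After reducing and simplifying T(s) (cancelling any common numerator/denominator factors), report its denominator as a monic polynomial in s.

(1) apply the feedback formula to A1, A2; result (s - 2)/(s^2 - 4*s)
(2) combine A3, A4 in parallel; result (3*s^2 + 4*s)/(3*s^3 + 6*s^2 + 2*s - 1)
(3) collapse the loop ([A1/(1+A1*A2)] forward, (A3+A4) return); result (3*s^4 - 10*s^2 - 5*s + 2)/(3*s^5 - 6*s^4 - 19*s^3 - 11*s^2 - 4*s)
That last expression is T(s), already simplified. Scaling its denominator by 1/3 (the reciprocal of the leading coefficient) yields the monic denominator.

Final answer: s^5 - 2*s^4 - 19*s^3/3 - 11*s^2/3 - 4*s/3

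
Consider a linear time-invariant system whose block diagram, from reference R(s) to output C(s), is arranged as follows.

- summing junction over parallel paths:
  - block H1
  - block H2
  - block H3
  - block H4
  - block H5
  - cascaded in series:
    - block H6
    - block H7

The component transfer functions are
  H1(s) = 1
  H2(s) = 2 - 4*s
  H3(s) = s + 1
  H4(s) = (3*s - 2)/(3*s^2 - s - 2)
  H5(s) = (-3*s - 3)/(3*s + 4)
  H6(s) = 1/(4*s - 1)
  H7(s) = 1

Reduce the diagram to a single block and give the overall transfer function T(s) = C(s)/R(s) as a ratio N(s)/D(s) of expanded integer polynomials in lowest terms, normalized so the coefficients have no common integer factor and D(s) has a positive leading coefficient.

Answer: (-108*s^5 + 27*s^4 + 285*s^3 - 64*s^2 - 145*s + 26)/(36*s^4 + 27*s^3 - 49*s^2 - 22*s + 8)

Working:
(1) reduce the series chain H6, H7 -> 1/(4*s - 1)
(2) combine H1, H2, H3, H4, H5, (H6*H7) in parallel; the result is T(s) itself (integer coefficients, no common factor, positive leading denominator coefficient)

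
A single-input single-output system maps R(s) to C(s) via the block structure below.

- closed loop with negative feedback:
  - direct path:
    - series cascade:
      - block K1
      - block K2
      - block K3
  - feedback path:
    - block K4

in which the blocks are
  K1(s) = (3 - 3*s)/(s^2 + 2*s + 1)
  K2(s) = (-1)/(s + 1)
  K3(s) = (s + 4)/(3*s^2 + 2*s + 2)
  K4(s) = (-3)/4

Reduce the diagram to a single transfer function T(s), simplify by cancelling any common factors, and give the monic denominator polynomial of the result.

First reduce the diagram to T(s).

1. cascade K1, K2, K3 gives (3*s^2 + 9*s - 12)/(3*s^5 + 11*s^4 + 17*s^3 + 15*s^2 + 8*s + 2)
2. reduce the feedback loop with forward (K1*K2*K3) and return K4 gives (12*s^2 + 36*s - 48)/(12*s^5 + 44*s^4 + 68*s^3 + 51*s^2 + 5*s + 44)
Step 2 gives the fully reduced T(s), with no common factor left to cancel. The denominator's leading coefficient is 12, so divide each of its coefficients by 12 to get the monic form.

Answer: s^5 + 11*s^4/3 + 17*s^3/3 + 17*s^2/4 + 5*s/12 + 11/3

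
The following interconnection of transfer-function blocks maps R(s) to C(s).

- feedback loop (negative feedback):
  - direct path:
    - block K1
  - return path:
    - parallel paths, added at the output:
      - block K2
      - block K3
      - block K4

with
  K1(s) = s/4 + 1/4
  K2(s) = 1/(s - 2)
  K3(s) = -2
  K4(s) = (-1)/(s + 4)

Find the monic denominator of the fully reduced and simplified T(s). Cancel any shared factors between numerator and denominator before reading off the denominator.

The answer is s^3 + s^2 - 13*s + 5.

Reasoning:
1. parallel reduction of K2, K3, K4 gives (-2*s^2 - 4*s + 22)/(s^2 + 2*s - 8)
2. apply the feedback formula to K1, (K2+K3+K4) gives (-s^3 - 3*s^2 + 6*s + 8)/(2*s^3 + 2*s^2 - 26*s + 10)
T(s) is the step-2 result (common factors already cancelled). Leading coefficient of the denominator: 2. Divide through by 2 for the monic polynomial.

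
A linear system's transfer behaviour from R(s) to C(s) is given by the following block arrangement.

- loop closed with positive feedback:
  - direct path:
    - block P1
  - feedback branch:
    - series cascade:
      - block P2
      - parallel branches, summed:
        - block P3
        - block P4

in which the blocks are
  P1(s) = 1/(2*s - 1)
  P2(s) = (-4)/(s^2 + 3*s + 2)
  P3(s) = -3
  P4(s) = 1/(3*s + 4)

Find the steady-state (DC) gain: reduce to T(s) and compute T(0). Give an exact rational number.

Reducing step by step:

Step 1: add P3, P4 (parallel), giving (-9*s - 11)/(3*s + 4)
Step 2: reduce the series chain P2, (P3+P4), giving (36*s + 44)/(3*s^3 + 13*s^2 + 18*s + 8)
Step 3: apply the feedback formula to P1, (P2*(P3+P4)), giving (3*s^3 + 13*s^2 + 18*s + 8)/(6*s^4 + 23*s^3 + 23*s^2 - 38*s - 52)
That last expression is T(s); at s = 0 only the constant terms survive, so T(0) = 8/(-52) = -2/13.

Answer: -2/13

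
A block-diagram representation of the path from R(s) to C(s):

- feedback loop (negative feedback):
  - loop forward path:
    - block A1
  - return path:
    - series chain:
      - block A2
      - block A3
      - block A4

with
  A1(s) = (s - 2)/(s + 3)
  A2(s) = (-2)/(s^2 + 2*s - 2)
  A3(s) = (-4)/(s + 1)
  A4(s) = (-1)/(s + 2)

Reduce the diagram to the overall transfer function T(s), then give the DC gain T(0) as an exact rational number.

(1) multiply A2, A3, A4 (series) -> (-8)/(s^4 + 5*s^3 + 6*s^2 - 2*s - 4)
(2) apply the feedback formula to A1, (A2*A3*A4) -> (s^5 + 3*s^4 - 4*s^3 - 14*s^2 + 8)/(s^5 + 8*s^4 + 21*s^3 + 16*s^2 - 18*s + 4)
The step-2 result is T(s). Setting s = 0: T(0) = 8/4 = 2.

Therefore the answer is 2.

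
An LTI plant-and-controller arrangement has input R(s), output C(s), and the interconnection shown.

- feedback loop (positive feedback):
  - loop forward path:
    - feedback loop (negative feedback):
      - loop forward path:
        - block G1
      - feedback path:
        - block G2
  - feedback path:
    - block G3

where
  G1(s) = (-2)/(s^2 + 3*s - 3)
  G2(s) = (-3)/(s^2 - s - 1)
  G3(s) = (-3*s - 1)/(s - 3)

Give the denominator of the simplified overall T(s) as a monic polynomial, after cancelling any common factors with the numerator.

The answer is s^5 - s^4 - 19*s^3 + 25*s^2 + 17*s - 25.

Reasoning:
[1] apply the feedback formula to G1, G2 -> (-2*s^2 + 2*s + 2)/(s^4 + 2*s^3 - 7*s^2 + 9)
[2] collapse the loop ([G1/(1+G1*G2)] forward, G3 return) -> (-2*s^3 + 8*s^2 - 4*s - 6)/(s^5 - s^4 - 19*s^3 + 25*s^2 + 17*s - 25)
That last expression is T(s), already simplified, and its denominator is already monic.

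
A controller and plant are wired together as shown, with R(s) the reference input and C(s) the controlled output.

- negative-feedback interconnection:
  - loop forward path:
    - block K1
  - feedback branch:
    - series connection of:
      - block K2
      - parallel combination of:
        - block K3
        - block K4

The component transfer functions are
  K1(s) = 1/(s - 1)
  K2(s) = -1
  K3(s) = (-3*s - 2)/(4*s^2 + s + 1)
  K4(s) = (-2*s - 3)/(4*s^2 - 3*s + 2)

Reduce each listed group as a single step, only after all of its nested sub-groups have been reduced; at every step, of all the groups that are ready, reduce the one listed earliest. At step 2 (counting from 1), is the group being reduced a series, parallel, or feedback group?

(1) parallel reduction of K3, K4
(2) cascade K2, (K3+K4)
(3) reduce the feedback loop with forward K1 and return (K2*(K3+K4))
So the answer for step 2 is series.

Therefore the answer is series.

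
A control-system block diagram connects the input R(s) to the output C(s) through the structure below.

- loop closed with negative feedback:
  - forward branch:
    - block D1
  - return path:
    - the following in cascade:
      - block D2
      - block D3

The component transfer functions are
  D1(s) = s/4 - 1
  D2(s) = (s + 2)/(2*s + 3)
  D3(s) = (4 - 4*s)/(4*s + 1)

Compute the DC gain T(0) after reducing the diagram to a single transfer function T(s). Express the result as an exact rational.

Step 1: combine D2, D3 in series, giving (-4*s^2 - 4*s + 8)/(8*s^2 + 14*s + 3)
Step 2: collapse the loop (D1 forward, (D2*D3) return), giving (-8*s^3 + 18*s^2 + 53*s + 12)/(4*s^3 - 44*s^2 - 80*s + 20)
The step-2 result is T(s). Setting s = 0: T(0) = 12/20 = 3/5.

Therefore the answer is 3/5.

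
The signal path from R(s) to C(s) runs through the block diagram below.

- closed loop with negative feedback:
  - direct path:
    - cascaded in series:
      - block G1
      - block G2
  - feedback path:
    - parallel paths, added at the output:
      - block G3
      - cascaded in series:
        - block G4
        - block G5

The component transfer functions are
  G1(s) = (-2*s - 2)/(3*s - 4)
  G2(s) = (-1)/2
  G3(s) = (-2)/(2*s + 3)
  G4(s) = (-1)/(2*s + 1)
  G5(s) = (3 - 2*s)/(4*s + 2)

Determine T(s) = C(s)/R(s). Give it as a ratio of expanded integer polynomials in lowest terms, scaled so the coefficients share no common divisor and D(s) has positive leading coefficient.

Step 1 - multiply G1, G2 (series), giving (s + 1)/(3*s - 4)
Step 2 - reduce the series chain G4, G5, giving (2*s - 3)/(8*s^2 + 8*s + 2)
Step 3 - parallel reduction of G3, (G4*G5), giving (-12*s^2 - 16*s - 13)/(16*s^3 + 40*s^2 + 28*s + 6)
Step 4 - apply the feedback formula to (G1*G2), (G3+(G4*G5)): this yields T(s), and no further normalization is needed

Therefore the answer is (16*s^4 + 56*s^3 + 68*s^2 + 34*s + 6)/(48*s^4 + 44*s^3 - 104*s^2 - 123*s - 37).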